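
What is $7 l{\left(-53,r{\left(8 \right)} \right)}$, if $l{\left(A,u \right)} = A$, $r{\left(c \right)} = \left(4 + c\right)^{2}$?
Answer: $-371$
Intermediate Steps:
$7 l{\left(-53,r{\left(8 \right)} \right)} = 7 \left(-53\right) = -371$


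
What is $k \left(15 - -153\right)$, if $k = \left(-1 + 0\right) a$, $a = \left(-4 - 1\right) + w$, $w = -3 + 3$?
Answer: $840$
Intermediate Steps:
$w = 0$
$a = -5$ ($a = \left(-4 - 1\right) + 0 = -5 + 0 = -5$)
$k = 5$ ($k = \left(-1 + 0\right) \left(-5\right) = \left(-1\right) \left(-5\right) = 5$)
$k \left(15 - -153\right) = 5 \left(15 - -153\right) = 5 \left(15 + 153\right) = 5 \cdot 168 = 840$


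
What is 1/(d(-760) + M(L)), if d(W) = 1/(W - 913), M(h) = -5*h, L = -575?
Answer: 1673/4809874 ≈ 0.00034783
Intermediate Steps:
d(W) = 1/(-913 + W)
1/(d(-760) + M(L)) = 1/(1/(-913 - 760) - 5*(-575)) = 1/(1/(-1673) + 2875) = 1/(-1/1673 + 2875) = 1/(4809874/1673) = 1673/4809874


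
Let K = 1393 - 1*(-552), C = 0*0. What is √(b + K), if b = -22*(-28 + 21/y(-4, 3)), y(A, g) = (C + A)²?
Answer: √40514/4 ≈ 50.320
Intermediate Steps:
C = 0
y(A, g) = A² (y(A, g) = (0 + A)² = A²)
b = 4697/8 (b = -22*(-28 + 21/((-4)²)) = -22*(-28 + 21/16) = -22*(-427/16) = 4697/8 ≈ 587.13)
K = 1945 (K = 1393 + 552 = 1945)
√(b + K) = √(4697/8 + 1945) = √(20257/8) = √40514/4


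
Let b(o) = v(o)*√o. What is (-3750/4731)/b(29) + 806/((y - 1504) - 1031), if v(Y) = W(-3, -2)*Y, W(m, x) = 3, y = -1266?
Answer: -806/3801 - 1250*√29/3978771 ≈ -0.21374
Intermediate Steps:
v(Y) = 3*Y
b(o) = 3*o^(3/2) (b(o) = (3*o)*√o = 3*o^(3/2))
(-3750/4731)/b(29) + 806/((y - 1504) - 1031) = (-3750/4731)/((3*29^(3/2))) + 806/((-1266 - 1504) - 1031) = (-3750*1/4731)/((3*(29*√29))) + 806/(-2770 - 1031) = -1250*√29/2523/1577 + 806/(-3801) = -1250*√29/3978771 + 806*(-1/3801) = -1250*√29/3978771 - 806/3801 = -806/3801 - 1250*√29/3978771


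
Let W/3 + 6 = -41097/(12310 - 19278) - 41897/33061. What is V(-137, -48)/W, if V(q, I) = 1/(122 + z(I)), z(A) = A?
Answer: -115184524/35014358037 ≈ -0.0032896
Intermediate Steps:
W = -946334001/230369048 (W = -18 + 3*(-41097/(12310 - 19278) - 41897/33061) = -18 + 3*(-41097/(-6968) - 41897*1/33061) = -18 + 3*(-41097*(-1/6968) - 41897/33061) = -18 + 3*(41097/6968 - 41897/33061) = -18 + 3*(1066769621/230369048) = -18 + 3200308863/230369048 = -946334001/230369048 ≈ -4.1079)
V(q, I) = 1/(122 + I)
V(-137, -48)/W = 1/((122 - 48)*(-946334001/230369048)) = -230369048/946334001/74 = (1/74)*(-230369048/946334001) = -115184524/35014358037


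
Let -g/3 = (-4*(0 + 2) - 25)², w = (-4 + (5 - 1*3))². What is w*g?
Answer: -13068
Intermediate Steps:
w = 4 (w = (-4 + (5 - 3))² = (-4 + 2)² = (-2)² = 4)
g = -3267 (g = -3*(-4*(0 + 2) - 25)² = -3*(-4*2 - 25)² = -3*(-8 - 25)² = -3*(-33)² = -3*1089 = -3267)
w*g = 4*(-3267) = -13068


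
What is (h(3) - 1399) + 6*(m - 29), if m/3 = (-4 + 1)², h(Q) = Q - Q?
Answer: -1411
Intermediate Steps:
h(Q) = 0
m = 27 (m = 3*(-4 + 1)² = 3*(-3)² = 3*9 = 27)
(h(3) - 1399) + 6*(m - 29) = (0 - 1399) + 6*(27 - 29) = -1399 + 6*(-2) = -1399 - 12 = -1411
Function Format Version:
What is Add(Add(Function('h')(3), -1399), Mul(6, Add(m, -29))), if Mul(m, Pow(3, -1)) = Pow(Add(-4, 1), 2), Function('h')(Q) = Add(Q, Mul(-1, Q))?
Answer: -1411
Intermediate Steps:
Function('h')(Q) = 0
m = 27 (m = Mul(3, Pow(Add(-4, 1), 2)) = Mul(3, Pow(-3, 2)) = Mul(3, 9) = 27)
Add(Add(Function('h')(3), -1399), Mul(6, Add(m, -29))) = Add(Add(0, -1399), Mul(6, Add(27, -29))) = Add(-1399, Mul(6, -2)) = Add(-1399, -12) = -1411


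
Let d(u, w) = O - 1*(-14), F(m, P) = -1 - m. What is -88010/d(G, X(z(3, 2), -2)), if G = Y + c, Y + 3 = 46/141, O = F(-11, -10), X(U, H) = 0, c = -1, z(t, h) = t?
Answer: -44005/12 ≈ -3667.1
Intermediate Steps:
O = 10 (O = -1 - 1*(-11) = -1 + 11 = 10)
Y = -377/141 (Y = -3 + 46/141 = -377/141 ≈ -2.6738)
G = -518/141 (G = -377/141 - 1 = -518/141 ≈ -3.6738)
d(u, w) = 24 (d(u, w) = 10 - 1*(-14) = 10 + 14 = 24)
-88010/d(G, X(z(3, 2), -2)) = -88010/24 = -88010*1/24 = -44005/12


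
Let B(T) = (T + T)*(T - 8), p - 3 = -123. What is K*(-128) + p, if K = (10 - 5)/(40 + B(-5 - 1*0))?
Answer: -2104/17 ≈ -123.76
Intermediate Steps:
p = -120 (p = 3 - 123 = -120)
B(T) = 2*T*(-8 + T) (B(T) = (2*T)*(-8 + T) = 2*T*(-8 + T))
K = 1/34 (K = (10 - 5)/(40 + 2*(-5 - 1*0)*(-8 + (-5 - 1*0))) = 5/(40 + 2*(-5 + 0)*(-8 + (-5 + 0))) = 5/(40 + 2*(-5)*(-8 - 5)) = 5/(40 + 2*(-5)*(-13)) = 5/(40 + 130) = 5/170 = 5*(1/170) = 1/34 ≈ 0.029412)
K*(-128) + p = (1/34)*(-128) - 120 = -64/17 - 120 = -2104/17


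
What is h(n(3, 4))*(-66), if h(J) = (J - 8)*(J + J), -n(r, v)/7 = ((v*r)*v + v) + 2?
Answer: -19259856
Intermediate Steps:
n(r, v) = -14 - 7*v - 7*r*v² (n(r, v) = -7*(((v*r)*v + v) + 2) = -7*(((r*v)*v + v) + 2) = -7*((r*v² + v) + 2) = -7*((v + r*v²) + 2) = -7*(2 + v + r*v²) = -14 - 7*v - 7*r*v²)
h(J) = 2*J*(-8 + J) (h(J) = (-8 + J)*(2*J) = 2*J*(-8 + J))
h(n(3, 4))*(-66) = (2*(-14 - 7*4 - 7*3*4²)*(-8 + (-14 - 7*4 - 7*3*4²)))*(-66) = (2*(-14 - 28 - 7*3*16)*(-8 + (-14 - 28 - 7*3*16)))*(-66) = (2*(-14 - 28 - 336)*(-8 + (-14 - 28 - 336)))*(-66) = (2*(-378)*(-8 - 378))*(-66) = (2*(-378)*(-386))*(-66) = 291816*(-66) = -19259856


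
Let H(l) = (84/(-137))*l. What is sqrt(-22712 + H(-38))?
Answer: 16*I*sqrt(1663454)/137 ≈ 150.63*I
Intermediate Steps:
H(l) = -84*l/137 (H(l) = (84*(-1/137))*l = -84*l/137)
sqrt(-22712 + H(-38)) = sqrt(-22712 - 84/137*(-38)) = sqrt(-22712 + 3192/137) = sqrt(-3108352/137) = 16*I*sqrt(1663454)/137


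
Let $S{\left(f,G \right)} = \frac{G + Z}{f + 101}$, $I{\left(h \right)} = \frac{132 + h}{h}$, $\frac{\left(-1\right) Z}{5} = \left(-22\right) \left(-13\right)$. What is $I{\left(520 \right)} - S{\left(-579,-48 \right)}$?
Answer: $- \frac{57113}{31070} \approx -1.8382$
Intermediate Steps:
$Z = -1430$ ($Z = - 5 \left(\left(-22\right) \left(-13\right)\right) = \left(-5\right) 286 = -1430$)
$I{\left(h \right)} = \frac{132 + h}{h}$
$S{\left(f,G \right)} = \frac{-1430 + G}{101 + f}$ ($S{\left(f,G \right)} = \frac{G - 1430}{f + 101} = \frac{-1430 + G}{101 + f}$)
$I{\left(520 \right)} - S{\left(-579,-48 \right)} = \frac{132 + 520}{520} - \frac{-1430 - 48}{101 - 579} = \frac{1}{520} \cdot 652 - \frac{1}{-478} \left(-1478\right) = \frac{163}{130} - \left(- \frac{1}{478}\right) \left(-1478\right) = \frac{163}{130} - \frac{739}{239} = - \frac{57113}{31070}$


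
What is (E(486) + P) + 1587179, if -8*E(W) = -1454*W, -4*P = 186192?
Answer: 3257923/2 ≈ 1.6290e+6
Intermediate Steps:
P = -46548 (P = -¼*186192 = -46548)
E(W) = 727*W/4 (E(W) = -(-727)*W/4 = 727*W/4)
(E(486) + P) + 1587179 = ((727/4)*486 - 46548) + 1587179 = (176661/2 - 46548) + 1587179 = 83565/2 + 1587179 = 3257923/2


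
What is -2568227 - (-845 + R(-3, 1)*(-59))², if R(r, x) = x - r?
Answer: -3736788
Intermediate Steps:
-2568227 - (-845 + R(-3, 1)*(-59))² = -2568227 - (-845 + (1 - 1*(-3))*(-59))² = -2568227 - (-845 + (1 + 3)*(-59))² = -2568227 - (-845 + 4*(-59))² = -2568227 - (-845 - 236)² = -2568227 - 1*(-1081)² = -2568227 - 1*1168561 = -2568227 - 1168561 = -3736788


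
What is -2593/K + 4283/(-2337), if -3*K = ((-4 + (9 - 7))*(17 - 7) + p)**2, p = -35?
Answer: 5223448/7069425 ≈ 0.73888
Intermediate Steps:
K = -3025/3 (K = -((-4 + (9 - 7))*(17 - 7) - 35)**2/3 = -((-4 + 2)*10 - 35)**2/3 = -(-2*10 - 35)**2/3 = -(-20 - 35)**2/3 = -1/3*(-55)**2 = -1/3*3025 = -3025/3 ≈ -1008.3)
-2593/K + 4283/(-2337) = -2593/(-3025/3) + 4283/(-2337) = -2593*(-3/3025) + 4283*(-1/2337) = 7779/3025 - 4283/2337 = 5223448/7069425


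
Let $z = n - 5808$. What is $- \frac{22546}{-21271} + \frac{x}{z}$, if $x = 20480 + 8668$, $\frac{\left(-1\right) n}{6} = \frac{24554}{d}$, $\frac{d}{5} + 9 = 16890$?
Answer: $- \frac{3439648555733}{869224461487} \approx -3.9571$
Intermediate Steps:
$d = 84405$ ($d = -45 + 5 \cdot 16890 = -45 + 84450 = 84405$)
$n = - \frac{49108}{28135}$ ($n = - 6 \cdot \frac{24554}{84405} = - 6 \cdot 24554 \cdot \frac{1}{84405} = \left(-6\right) \frac{24554}{84405} = - \frac{49108}{28135} \approx -1.7454$)
$z = - \frac{163457188}{28135}$ ($z = - \frac{49108}{28135} - 5808 = - \frac{163457188}{28135} \approx -5809.7$)
$x = 29148$
$- \frac{22546}{-21271} + \frac{x}{z} = - \frac{22546}{-21271} + \frac{29148}{- \frac{163457188}{28135}} = \left(-22546\right) \left(- \frac{1}{21271}\right) + 29148 \left(- \frac{28135}{163457188}\right) = \frac{22546}{21271} - \frac{205019745}{40864297} = - \frac{3439648555733}{869224461487}$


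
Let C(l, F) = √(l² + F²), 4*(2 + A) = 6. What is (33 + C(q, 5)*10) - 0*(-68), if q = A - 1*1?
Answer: 33 + 5*√109 ≈ 85.202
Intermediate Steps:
A = -½ (A = -2 + (¼)*6 = -2 + 3/2 = -½ ≈ -0.50000)
q = -3/2 (q = -½ - 1*1 = -½ - 1 = -3/2 ≈ -1.5000)
C(l, F) = √(F² + l²)
(33 + C(q, 5)*10) - 0*(-68) = (33 + √(5² + (-3/2)²)*10) - 0*(-68) = (33 + √(25 + 9/4)*10) - 1*0 = (33 + √(109/4)*10) + 0 = (33 + (√109/2)*10) + 0 = (33 + 5*√109) + 0 = 33 + 5*√109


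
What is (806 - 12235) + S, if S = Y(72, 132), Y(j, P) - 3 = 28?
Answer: -11398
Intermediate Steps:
Y(j, P) = 31 (Y(j, P) = 3 + 28 = 31)
S = 31
(806 - 12235) + S = (806 - 12235) + 31 = -11429 + 31 = -11398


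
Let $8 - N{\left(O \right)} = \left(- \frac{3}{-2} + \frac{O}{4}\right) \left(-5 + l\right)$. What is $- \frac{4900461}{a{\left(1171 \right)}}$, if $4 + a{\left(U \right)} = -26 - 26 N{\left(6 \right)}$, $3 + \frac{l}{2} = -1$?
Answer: $\frac{4900461}{1252} \approx 3914.1$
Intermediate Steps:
$l = -8$ ($l = -6 + 2 \left(-1\right) = -6 - 2 = -8$)
$N{\left(O \right)} = \frac{55}{2} + \frac{13 O}{4}$ ($N{\left(O \right)} = 8 - \left(- \frac{3}{-2} + \frac{O}{4}\right) \left(-5 - 8\right) = 8 - \left(\left(-3\right) \left(- \frac{1}{2}\right) + O \frac{1}{4}\right) \left(-13\right) = 8 - \left(\frac{3}{2} + \frac{O}{4}\right) \left(-13\right) = 8 - \left(- \frac{39}{2} - \frac{13 O}{4}\right) = 8 + \left(\frac{39}{2} + \frac{13 O}{4}\right) = \frac{55}{2} + \frac{13 O}{4}$)
$a{\left(U \right)} = -1252$ ($a{\left(U \right)} = -4 - \left(26 + 26 \left(\frac{55}{2} + \frac{13}{4} \cdot 6\right)\right) = -4 - \left(26 + 26 \left(\frac{55}{2} + \frac{39}{2}\right)\right) = -4 - 1248 = -1252$)
$- \frac{4900461}{a{\left(1171 \right)}} = - \frac{4900461}{-1252} = \left(-4900461\right) \left(- \frac{1}{1252}\right) = \frac{4900461}{1252}$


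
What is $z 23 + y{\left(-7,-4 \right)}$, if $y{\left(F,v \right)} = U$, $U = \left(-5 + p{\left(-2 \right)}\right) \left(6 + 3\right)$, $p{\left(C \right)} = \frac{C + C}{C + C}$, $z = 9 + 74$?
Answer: $1873$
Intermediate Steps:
$z = 83$
$p{\left(C \right)} = 1$ ($p{\left(C \right)} = \frac{2 C}{2 C} = 2 C \frac{1}{2 C} = 1$)
$U = -36$ ($U = \left(-5 + 1\right) \left(6 + 3\right) = \left(-4\right) 9 = -36$)
$y{\left(F,v \right)} = -36$
$z 23 + y{\left(-7,-4 \right)} = 83 \cdot 23 - 36 = 1909 - 36 = 1873$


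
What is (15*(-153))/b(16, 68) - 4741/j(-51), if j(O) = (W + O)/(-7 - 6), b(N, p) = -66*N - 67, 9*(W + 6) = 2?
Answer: -621751986/573853 ≈ -1083.5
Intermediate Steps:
W = -52/9 (W = -6 + (1/9)*2 = -6 + 2/9 = -52/9 ≈ -5.7778)
b(N, p) = -67 - 66*N
j(O) = 4/9 - O/13 (j(O) = (-52/9 + O)/(-7 - 6) = (-52/9 + O)/(-13) = (-52/9 + O)*(-1/13) = 4/9 - O/13)
(15*(-153))/b(16, 68) - 4741/j(-51) = (15*(-153))/(-67 - 66*16) - 4741/(4/9 - 1/13*(-51)) = -2295/(-67 - 1056) - 4741/(4/9 + 51/13) = -2295/(-1123) - 4741/511/117 = -2295*(-1/1123) - 4741*117/511 = 2295/1123 - 554697/511 = -621751986/573853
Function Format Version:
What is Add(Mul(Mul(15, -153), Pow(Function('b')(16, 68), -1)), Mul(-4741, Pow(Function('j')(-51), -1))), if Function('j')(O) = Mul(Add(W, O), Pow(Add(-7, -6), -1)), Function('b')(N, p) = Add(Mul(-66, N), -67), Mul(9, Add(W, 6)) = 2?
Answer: Rational(-621751986, 573853) ≈ -1083.5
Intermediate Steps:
W = Rational(-52, 9) (W = Add(-6, Mul(Rational(1, 9), 2)) = Add(-6, Rational(2, 9)) = Rational(-52, 9) ≈ -5.7778)
Function('b')(N, p) = Add(-67, Mul(-66, N))
Function('j')(O) = Add(Rational(4, 9), Mul(Rational(-1, 13), O)) (Function('j')(O) = Mul(Add(Rational(-52, 9), O), Pow(Add(-7, -6), -1)) = Mul(Add(Rational(-52, 9), O), Pow(-13, -1)) = Mul(Add(Rational(-52, 9), O), Rational(-1, 13)) = Add(Rational(4, 9), Mul(Rational(-1, 13), O)))
Add(Mul(Mul(15, -153), Pow(Function('b')(16, 68), -1)), Mul(-4741, Pow(Function('j')(-51), -1))) = Add(Mul(Mul(15, -153), Pow(Add(-67, Mul(-66, 16)), -1)), Mul(-4741, Pow(Add(Rational(4, 9), Mul(Rational(-1, 13), -51)), -1))) = Add(Mul(-2295, Pow(Add(-67, -1056), -1)), Mul(-4741, Pow(Add(Rational(4, 9), Rational(51, 13)), -1))) = Add(Mul(-2295, Pow(-1123, -1)), Mul(-4741, Pow(Rational(511, 117), -1))) = Add(Mul(-2295, Rational(-1, 1123)), Mul(-4741, Rational(117, 511))) = Add(Rational(2295, 1123), Rational(-554697, 511)) = Rational(-621751986, 573853)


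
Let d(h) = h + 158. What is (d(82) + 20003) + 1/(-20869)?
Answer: 422451166/20869 ≈ 20243.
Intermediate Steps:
d(h) = 158 + h
(d(82) + 20003) + 1/(-20869) = ((158 + 82) + 20003) + 1/(-20869) = (240 + 20003) - 1/20869 = 20243 - 1/20869 = 422451166/20869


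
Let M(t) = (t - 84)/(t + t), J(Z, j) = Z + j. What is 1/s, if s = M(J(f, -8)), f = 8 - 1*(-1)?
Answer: -2/83 ≈ -0.024096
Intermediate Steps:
f = 9 (f = 8 + 1 = 9)
M(t) = (-84 + t)/(2*t) (M(t) = (-84 + t)/((2*t)) = (-84 + t)*(1/(2*t)) = (-84 + t)/(2*t))
s = -83/2 (s = (-84 + (9 - 8))/(2*(9 - 8)) = (½)*(-84 + 1)/1 = (½)*1*(-83) = -83/2 ≈ -41.500)
1/s = 1/(-83/2) = -2/83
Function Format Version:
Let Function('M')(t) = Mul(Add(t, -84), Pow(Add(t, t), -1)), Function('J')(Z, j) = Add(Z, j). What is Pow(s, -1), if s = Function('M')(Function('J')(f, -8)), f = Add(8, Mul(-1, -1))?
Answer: Rational(-2, 83) ≈ -0.024096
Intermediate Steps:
f = 9 (f = Add(8, 1) = 9)
Function('M')(t) = Mul(Rational(1, 2), Pow(t, -1), Add(-84, t)) (Function('M')(t) = Mul(Add(-84, t), Pow(Mul(2, t), -1)) = Mul(Add(-84, t), Mul(Rational(1, 2), Pow(t, -1))) = Mul(Rational(1, 2), Pow(t, -1), Add(-84, t)))
s = Rational(-83, 2) (s = Mul(Rational(1, 2), Pow(Add(9, -8), -1), Add(-84, Add(9, -8))) = Mul(Rational(1, 2), Pow(1, -1), Add(-84, 1)) = Mul(Rational(1, 2), 1, -83) = Rational(-83, 2) ≈ -41.500)
Pow(s, -1) = Pow(Rational(-83, 2), -1) = Rational(-2, 83)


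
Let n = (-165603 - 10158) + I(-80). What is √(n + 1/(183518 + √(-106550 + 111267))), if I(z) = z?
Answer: √(-32269988637 - 175841*√4717)/√(183518 + √4717) ≈ 419.33*I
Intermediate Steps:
n = -175841 (n = (-165603 - 10158) - 80 = -175761 - 80 = -175841)
√(n + 1/(183518 + √(-106550 + 111267))) = √(-175841 + 1/(183518 + √(-106550 + 111267))) = √(-175841 + 1/(183518 + √4717))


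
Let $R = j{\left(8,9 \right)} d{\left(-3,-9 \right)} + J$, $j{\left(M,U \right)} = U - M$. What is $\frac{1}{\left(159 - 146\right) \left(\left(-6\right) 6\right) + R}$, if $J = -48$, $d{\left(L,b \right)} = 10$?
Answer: $- \frac{1}{506} \approx -0.0019763$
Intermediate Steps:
$R = -38$ ($R = \left(9 - 8\right) 10 - 48 = 1 \cdot 10 - 48 = 10 - 48 = -38$)
$\frac{1}{\left(159 - 146\right) \left(\left(-6\right) 6\right) + R} = \frac{1}{\left(159 - 146\right) \left(\left(-6\right) 6\right) - 38} = \frac{1}{13 \left(-36\right) - 38} = \frac{1}{-468 - 38} = \frac{1}{-506} = - \frac{1}{506}$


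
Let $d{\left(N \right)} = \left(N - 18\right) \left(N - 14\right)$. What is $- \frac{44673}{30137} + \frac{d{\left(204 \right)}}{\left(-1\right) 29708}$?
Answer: $- \frac{598046766}{223827499} \approx -2.6719$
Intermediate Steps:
$d{\left(N \right)} = \left(-18 + N\right) \left(-14 + N\right)$
$- \frac{44673}{30137} + \frac{d{\left(204 \right)}}{\left(-1\right) 29708} = - \frac{44673}{30137} + \frac{252 + 204^{2} - 6528}{\left(-1\right) 29708} = \left(-44673\right) \frac{1}{30137} + \frac{252 + 41616 - 6528}{-29708} = - \frac{44673}{30137} + 35340 \left(- \frac{1}{29708}\right) = - \frac{44673}{30137} - \frac{8835}{7427} = - \frac{598046766}{223827499}$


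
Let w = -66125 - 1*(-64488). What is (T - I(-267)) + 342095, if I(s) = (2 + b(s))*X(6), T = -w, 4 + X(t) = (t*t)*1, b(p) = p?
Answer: 352212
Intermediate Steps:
X(t) = -4 + t**2 (X(t) = -4 + (t*t)*1 = -4 + t**2*1 = -4 + t**2)
w = -1637 (w = -66125 + 64488 = -1637)
T = 1637 (T = -1*(-1637) = 1637)
I(s) = 64 + 32*s (I(s) = (2 + s)*(-4 + 6**2) = (2 + s)*(-4 + 36) = (2 + s)*32 = 64 + 32*s)
(T - I(-267)) + 342095 = (1637 - (64 + 32*(-267))) + 342095 = (1637 - (64 - 8544)) + 342095 = (1637 - 1*(-8480)) + 342095 = (1637 + 8480) + 342095 = 10117 + 342095 = 352212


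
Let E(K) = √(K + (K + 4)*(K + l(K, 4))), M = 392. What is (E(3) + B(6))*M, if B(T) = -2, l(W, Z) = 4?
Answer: -784 + 784*√13 ≈ 2042.8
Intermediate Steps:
E(K) = √(K + (4 + K)²) (E(K) = √(K + (K + 4)*(K + 4)) = √(K + (4 + K)*(4 + K)) = √(K + (4 + K)²))
(E(3) + B(6))*M = (√(16 + 3² + 9*3) - 2)*392 = (√(16 + 9 + 27) - 2)*392 = (√52 - 2)*392 = (2*√13 - 2)*392 = (-2 + 2*√13)*392 = -784 + 784*√13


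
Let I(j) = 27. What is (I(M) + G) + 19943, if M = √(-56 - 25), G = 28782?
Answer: 48752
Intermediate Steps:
M = 9*I (M = √(-81) = 9*I ≈ 9.0*I)
(I(M) + G) + 19943 = (27 + 28782) + 19943 = 28809 + 19943 = 48752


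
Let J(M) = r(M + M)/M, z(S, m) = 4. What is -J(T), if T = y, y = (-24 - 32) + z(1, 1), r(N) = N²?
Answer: 208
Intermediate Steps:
y = -52 (y = (-24 - 32) + 4 = -56 + 4 = -52)
T = -52
J(M) = 4*M (J(M) = (M + M)²/M = (2*M)²/M = (4*M²)/M = 4*M)
-J(T) = -4*(-52) = -1*(-208) = 208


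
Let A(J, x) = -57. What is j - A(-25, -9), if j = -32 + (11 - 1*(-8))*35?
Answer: 690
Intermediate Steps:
j = 633 (j = -32 + (11 + 8)*35 = -32 + 19*35 = -32 + 665 = 633)
j - A(-25, -9) = 633 - 1*(-57) = 633 + 57 = 690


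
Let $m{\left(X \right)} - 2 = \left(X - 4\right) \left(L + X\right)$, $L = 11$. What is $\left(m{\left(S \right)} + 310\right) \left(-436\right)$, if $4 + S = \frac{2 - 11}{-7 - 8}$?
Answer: $- \frac{2787784}{25} \approx -1.1151 \cdot 10^{5}$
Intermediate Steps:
$S = - \frac{17}{5}$ ($S = -4 + \frac{2 - 11}{-7 - 8} = -4 - \frac{9}{-15} = -4 - - \frac{3}{5} = -4 + \frac{3}{5} = - \frac{17}{5} \approx -3.4$)
$m{\left(X \right)} = 2 + \left(-4 + X\right) \left(11 + X\right)$ ($m{\left(X \right)} = 2 + \left(X - 4\right) \left(11 + X\right) = 2 + \left(-4 + X\right) \left(11 + X\right)$)
$\left(m{\left(S \right)} + 310\right) \left(-436\right) = \left(\left(-42 + \left(- \frac{17}{5}\right)^{2} + 7 \left(- \frac{17}{5}\right)\right) + 310\right) \left(-436\right) = \left(\left(-42 + \frac{289}{25} - \frac{119}{5}\right) + 310\right) \left(-436\right) = \left(- \frac{1356}{25} + 310\right) \left(-436\right) = \frac{6394}{25} \left(-436\right) = - \frac{2787784}{25}$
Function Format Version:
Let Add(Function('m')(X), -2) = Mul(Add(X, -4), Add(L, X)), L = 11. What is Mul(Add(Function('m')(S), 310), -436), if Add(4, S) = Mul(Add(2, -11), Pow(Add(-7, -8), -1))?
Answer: Rational(-2787784, 25) ≈ -1.1151e+5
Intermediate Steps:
S = Rational(-17, 5) (S = Add(-4, Mul(Add(2, -11), Pow(Add(-7, -8), -1))) = Add(-4, Mul(-9, Pow(-15, -1))) = Add(-4, Mul(-9, Rational(-1, 15))) = Add(-4, Rational(3, 5)) = Rational(-17, 5) ≈ -3.4000)
Function('m')(X) = Add(2, Mul(Add(-4, X), Add(11, X))) (Function('m')(X) = Add(2, Mul(Add(X, -4), Add(11, X))) = Add(2, Mul(Add(-4, X), Add(11, X))))
Mul(Add(Function('m')(S), 310), -436) = Mul(Add(Add(-42, Pow(Rational(-17, 5), 2), Mul(7, Rational(-17, 5))), 310), -436) = Mul(Add(Add(-42, Rational(289, 25), Rational(-119, 5)), 310), -436) = Mul(Add(Rational(-1356, 25), 310), -436) = Mul(Rational(6394, 25), -436) = Rational(-2787784, 25)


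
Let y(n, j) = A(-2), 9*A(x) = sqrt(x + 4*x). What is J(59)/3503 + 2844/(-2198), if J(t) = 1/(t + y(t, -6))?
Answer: 9*(-553474*sqrt(10) + 293893595*I)/(3849797*(sqrt(10) - 531*I)) ≈ -1.2939 - 2.8815e-8*I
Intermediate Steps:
A(x) = sqrt(5)*sqrt(x)/9 (A(x) = sqrt(x + 4*x)/9 = sqrt(5*x)/9 = (sqrt(5)*sqrt(x))/9 = sqrt(5)*sqrt(x)/9)
y(n, j) = I*sqrt(10)/9 (y(n, j) = sqrt(5)*sqrt(-2)/9 = sqrt(5)*(I*sqrt(2))/9 = I*sqrt(10)/9)
J(t) = 1/(t + I*sqrt(10)/9)
J(59)/3503 + 2844/(-2198) = (9/(9*59 + I*sqrt(10)))/3503 + 2844/(-2198) = (9/(531 + I*sqrt(10)))*(1/3503) + 2844*(-1/2198) = 9/(3503*(531 + I*sqrt(10))) - 1422/1099 = -1422/1099 + 9/(3503*(531 + I*sqrt(10)))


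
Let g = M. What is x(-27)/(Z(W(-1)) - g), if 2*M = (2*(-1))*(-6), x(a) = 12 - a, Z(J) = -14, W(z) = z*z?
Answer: -39/20 ≈ -1.9500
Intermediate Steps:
W(z) = z**2
M = 6 (M = ((2*(-1))*(-6))/2 = (-2*(-6))/2 = (1/2)*12 = 6)
g = 6
x(-27)/(Z(W(-1)) - g) = (12 - 1*(-27))/(-14 - 1*6) = (12 + 27)/(-14 - 6) = 39/(-20) = 39*(-1/20) = -39/20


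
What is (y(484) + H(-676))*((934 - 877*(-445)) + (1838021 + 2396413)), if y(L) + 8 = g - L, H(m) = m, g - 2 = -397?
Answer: -7229864379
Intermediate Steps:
g = -395 (g = 2 - 397 = -395)
y(L) = -403 - L (y(L) = -8 + (-395 - L) = -403 - L)
(y(484) + H(-676))*((934 - 877*(-445)) + (1838021 + 2396413)) = ((-403 - 1*484) - 676)*((934 - 877*(-445)) + (1838021 + 2396413)) = ((-403 - 484) - 676)*((934 + 390265) + 4234434) = (-887 - 676)*(391199 + 4234434) = -1563*4625633 = -7229864379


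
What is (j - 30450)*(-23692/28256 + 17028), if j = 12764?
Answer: -1063634881567/3532 ≈ -3.0114e+8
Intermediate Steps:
(j - 30450)*(-23692/28256 + 17028) = (12764 - 30450)*(-23692/28256 + 17028) = -17686*(-23692*1/28256 + 17028) = -17686*(-5923/7064 + 17028) = -17686*120279869/7064 = -1063634881567/3532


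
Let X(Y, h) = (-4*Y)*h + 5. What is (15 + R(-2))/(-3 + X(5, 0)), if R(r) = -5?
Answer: 5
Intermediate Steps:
X(Y, h) = 5 - 4*Y*h (X(Y, h) = -4*Y*h + 5 = 5 - 4*Y*h)
(15 + R(-2))/(-3 + X(5, 0)) = (15 - 5)/(-3 + (5 - 4*5*0)) = 10/(-3 + (5 + 0)) = 10/(-3 + 5) = 10/2 = 10*(½) = 5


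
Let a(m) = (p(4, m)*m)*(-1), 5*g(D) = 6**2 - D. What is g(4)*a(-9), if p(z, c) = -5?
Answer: -288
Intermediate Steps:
g(D) = 36/5 - D/5 (g(D) = (6**2 - D)/5 = (36 - D)/5 = 36/5 - D/5)
a(m) = 5*m (a(m) = -5*m*(-1) = 5*m)
g(4)*a(-9) = (36/5 - 1/5*4)*(5*(-9)) = (36/5 - 4/5)*(-45) = (32/5)*(-45) = -288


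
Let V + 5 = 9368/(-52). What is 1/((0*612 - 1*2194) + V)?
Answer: -13/30929 ≈ -0.00042032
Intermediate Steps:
V = -2407/13 (V = -5 + 9368/(-52) = -5 + 9368*(-1/52) = -5 - 2342/13 = -2407/13 ≈ -185.15)
1/((0*612 - 1*2194) + V) = 1/((0*612 - 1*2194) - 2407/13) = 1/((0 - 2194) - 2407/13) = 1/(-2194 - 2407/13) = 1/(-30929/13) = -13/30929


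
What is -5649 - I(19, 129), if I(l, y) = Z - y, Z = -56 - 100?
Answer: -5364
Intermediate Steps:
Z = -156
I(l, y) = -156 - y
-5649 - I(19, 129) = -5649 - (-156 - 1*129) = -5649 - (-156 - 129) = -5649 - 1*(-285) = -5649 + 285 = -5364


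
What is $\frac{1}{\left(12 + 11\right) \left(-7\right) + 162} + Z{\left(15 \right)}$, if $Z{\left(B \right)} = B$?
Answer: $16$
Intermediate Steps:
$\frac{1}{\left(12 + 11\right) \left(-7\right) + 162} + Z{\left(15 \right)} = \frac{1}{\left(12 + 11\right) \left(-7\right) + 162} + 15 = \frac{1}{23 \left(-7\right) + 162} + 15 = \frac{1}{-161 + 162} + 15 = 1^{-1} + 15 = 1 + 15 = 16$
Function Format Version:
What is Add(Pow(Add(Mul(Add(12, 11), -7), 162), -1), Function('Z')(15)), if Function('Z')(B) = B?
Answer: 16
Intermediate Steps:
Add(Pow(Add(Mul(Add(12, 11), -7), 162), -1), Function('Z')(15)) = Add(Pow(Add(Mul(Add(12, 11), -7), 162), -1), 15) = Add(Pow(Add(Mul(23, -7), 162), -1), 15) = Add(Pow(Add(-161, 162), -1), 15) = Add(Pow(1, -1), 15) = Add(1, 15) = 16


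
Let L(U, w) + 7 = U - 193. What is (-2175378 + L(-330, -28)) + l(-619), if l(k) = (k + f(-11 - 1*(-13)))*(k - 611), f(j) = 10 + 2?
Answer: -1429298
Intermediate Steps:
f(j) = 12
l(k) = (-611 + k)*(12 + k) (l(k) = (k + 12)*(k - 611) = (12 + k)*(-611 + k) = (-611 + k)*(12 + k))
L(U, w) = -200 + U (L(U, w) = -7 + (U - 193) = -7 + (-193 + U) = -200 + U)
(-2175378 + L(-330, -28)) + l(-619) = (-2175378 + (-200 - 330)) + (-7332 + (-619)² - 599*(-619)) = (-2175378 - 530) + (-7332 + 383161 + 370781) = -2175908 + 746610 = -1429298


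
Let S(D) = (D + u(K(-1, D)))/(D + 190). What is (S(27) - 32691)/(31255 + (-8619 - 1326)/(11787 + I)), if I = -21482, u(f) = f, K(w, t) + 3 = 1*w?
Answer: -982508474/939384227 ≈ -1.0459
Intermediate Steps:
K(w, t) = -3 + w (K(w, t) = -3 + 1*w = -3 + w)
S(D) = (-4 + D)/(190 + D) (S(D) = (D + (-3 - 1))/(D + 190) = (D - 4)/(190 + D) = (-4 + D)/(190 + D))
(S(27) - 32691)/(31255 + (-8619 - 1326)/(11787 + I)) = ((-4 + 27)/(190 + 27) - 32691)/(31255 + (-8619 - 1326)/(11787 - 21482)) = (23/217 - 32691)/(31255 - 9945/(-9695)) = ((1/217)*23 - 32691)/(31255 - 9945*(-1/9695)) = (23/217 - 32691)/(31255 + 1989/1939) = -7093924/(217*60605434/1939) = -7093924/217*1939/60605434 = -982508474/939384227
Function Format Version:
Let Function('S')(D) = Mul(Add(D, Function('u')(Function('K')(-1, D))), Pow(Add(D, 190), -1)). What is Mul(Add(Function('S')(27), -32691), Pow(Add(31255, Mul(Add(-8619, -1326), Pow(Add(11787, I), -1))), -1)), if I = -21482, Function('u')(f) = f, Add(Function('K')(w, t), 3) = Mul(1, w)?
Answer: Rational(-982508474, 939384227) ≈ -1.0459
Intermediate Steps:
Function('K')(w, t) = Add(-3, w) (Function('K')(w, t) = Add(-3, Mul(1, w)) = Add(-3, w))
Function('S')(D) = Mul(Pow(Add(190, D), -1), Add(-4, D)) (Function('S')(D) = Mul(Add(D, Add(-3, -1)), Pow(Add(D, 190), -1)) = Mul(Add(D, -4), Pow(Add(190, D), -1)) = Mul(Add(-4, D), Pow(Add(190, D), -1)) = Mul(Pow(Add(190, D), -1), Add(-4, D)))
Mul(Add(Function('S')(27), -32691), Pow(Add(31255, Mul(Add(-8619, -1326), Pow(Add(11787, I), -1))), -1)) = Mul(Add(Mul(Pow(Add(190, 27), -1), Add(-4, 27)), -32691), Pow(Add(31255, Mul(Add(-8619, -1326), Pow(Add(11787, -21482), -1))), -1)) = Mul(Add(Mul(Pow(217, -1), 23), -32691), Pow(Add(31255, Mul(-9945, Pow(-9695, -1))), -1)) = Mul(Add(Mul(Rational(1, 217), 23), -32691), Pow(Add(31255, Mul(-9945, Rational(-1, 9695))), -1)) = Mul(Add(Rational(23, 217), -32691), Pow(Add(31255, Rational(1989, 1939)), -1)) = Mul(Rational(-7093924, 217), Pow(Rational(60605434, 1939), -1)) = Mul(Rational(-7093924, 217), Rational(1939, 60605434)) = Rational(-982508474, 939384227)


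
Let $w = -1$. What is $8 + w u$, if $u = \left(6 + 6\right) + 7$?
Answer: $-11$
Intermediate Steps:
$u = 19$ ($u = 12 + 7 = 19$)
$8 + w u = 8 - 19 = -11$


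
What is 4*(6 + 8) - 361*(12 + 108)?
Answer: -43264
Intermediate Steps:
4*(6 + 8) - 361*(12 + 108) = 4*14 - 361*120 = 56 - 43320 = -43264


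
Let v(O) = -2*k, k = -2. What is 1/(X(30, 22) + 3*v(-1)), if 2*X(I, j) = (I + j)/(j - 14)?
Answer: 4/61 ≈ 0.065574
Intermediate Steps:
v(O) = 4 (v(O) = -2*(-2) = 4)
X(I, j) = (I + j)/(2*(-14 + j)) (X(I, j) = ((I + j)/(j - 14))/2 = ((I + j)/(-14 + j))/2 = (I + j)/(2*(-14 + j)))
1/(X(30, 22) + 3*v(-1)) = 1/((30 + 22)/(2*(-14 + 22)) + 3*4) = 1/((½)*52/8 + 12) = 1/((½)*(⅛)*52 + 12) = 1/(13/4 + 12) = 1/(61/4) = 4/61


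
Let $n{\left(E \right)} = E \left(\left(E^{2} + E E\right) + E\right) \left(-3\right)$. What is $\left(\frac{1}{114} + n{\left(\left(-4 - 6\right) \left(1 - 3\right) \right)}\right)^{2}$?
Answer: $\frac{31458626222401}{12996} \approx 2.4206 \cdot 10^{9}$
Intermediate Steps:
$n{\left(E \right)} = - 3 E \left(E + 2 E^{2}\right)$ ($n{\left(E \right)} = E \left(\left(E^{2} + E^{2}\right) + E\right) \left(-3\right) = E \left(2 E^{2} + E\right) \left(-3\right) = E \left(E + 2 E^{2}\right) \left(-3\right) = - 3 E \left(E + 2 E^{2}\right)$)
$\left(\frac{1}{114} + n{\left(\left(-4 - 6\right) \left(1 - 3\right) \right)}\right)^{2} = \left(\frac{1}{114} + \left(\left(-4 - 6\right) \left(1 - 3\right)\right)^{2} \left(-3 - 6 \left(-4 - 6\right) \left(1 - 3\right)\right)\right)^{2} = \left(\frac{1}{114} + \left(\left(-10\right) \left(-2\right)\right)^{2} \left(-3 - 6 \left(\left(-10\right) \left(-2\right)\right)\right)\right)^{2} = \left(\frac{1}{114} + 20^{2} \left(-3 - 120\right)\right)^{2} = \left(\frac{1}{114} + 400 \left(-3 - 120\right)\right)^{2} = \left(\frac{1}{114} + 400 \left(-123\right)\right)^{2} = \left(\frac{1}{114} - 49200\right)^{2} = \left(- \frac{5608799}{114}\right)^{2} = \frac{31458626222401}{12996}$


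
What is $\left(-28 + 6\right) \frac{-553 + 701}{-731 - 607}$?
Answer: $\frac{1628}{669} \approx 2.4335$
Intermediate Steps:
$\left(-28 + 6\right) \frac{-553 + 701}{-731 - 607} = - 22 \frac{148}{-1338} = - 22 \cdot 148 \left(- \frac{1}{1338}\right) = \left(-22\right) \left(- \frac{74}{669}\right) = \frac{1628}{669}$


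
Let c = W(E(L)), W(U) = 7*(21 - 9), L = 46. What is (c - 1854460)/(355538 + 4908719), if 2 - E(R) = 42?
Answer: -1854376/5264257 ≈ -0.35226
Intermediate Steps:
E(R) = -40 (E(R) = 2 - 1*42 = 2 - 42 = -40)
W(U) = 84 (W(U) = 7*12 = 84)
c = 84
(c - 1854460)/(355538 + 4908719) = (84 - 1854460)/(355538 + 4908719) = -1854376/5264257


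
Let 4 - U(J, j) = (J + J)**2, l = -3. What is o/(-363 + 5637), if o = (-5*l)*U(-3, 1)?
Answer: -80/879 ≈ -0.091012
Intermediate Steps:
U(J, j) = 4 - 4*J**2 (U(J, j) = 4 - (J + J)**2 = 4 - (2*J)**2 = 4 - 4*J**2)
o = -480 (o = (-5*(-3))*(4 - 4*(-3)**2) = 15*(4 - 4*9) = 15*(4 - 36) = 15*(-32) = -480)
o/(-363 + 5637) = -480/(-363 + 5637) = -480/5274 = (1/5274)*(-480) = -80/879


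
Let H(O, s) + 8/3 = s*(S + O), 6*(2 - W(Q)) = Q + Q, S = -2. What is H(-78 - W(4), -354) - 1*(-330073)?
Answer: 1075879/3 ≈ 3.5863e+5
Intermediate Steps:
W(Q) = 2 - Q/3 (W(Q) = 2 - (Q + Q)/6 = 2 - Q/3)
H(O, s) = -8/3 + s*(-2 + O)
H(-78 - W(4), -354) - 1*(-330073) = (-8/3 - 2*(-354) + (-78 - (2 - ⅓*4))*(-354)) - 1*(-330073) = (-8/3 + 708 + (-78 - (2 - 4/3))*(-354)) + 330073 = (-8/3 + 708 + (-78 - 1*⅔)*(-354)) + 330073 = (-8/3 + 708 + (-78 - ⅔)*(-354)) + 330073 = (-8/3 + 708 - 236/3*(-354)) + 330073 = (-8/3 + 708 + 27848) + 330073 = 85660/3 + 330073 = 1075879/3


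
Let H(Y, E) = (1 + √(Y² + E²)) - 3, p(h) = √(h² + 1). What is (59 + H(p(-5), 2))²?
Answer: (57 + √30)² ≈ 3903.4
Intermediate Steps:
p(h) = √(1 + h²)
H(Y, E) = -2 + √(E² + Y²) (H(Y, E) = (1 + √(E² + Y²)) - 3 = -2 + √(E² + Y²))
(59 + H(p(-5), 2))² = (59 + (-2 + √(2² + (√(1 + (-5)²))²)))² = (59 + (-2 + √(4 + (√(1 + 25))²)))² = (59 + (-2 + √(4 + (√26)²)))² = (59 + (-2 + √(4 + 26)))² = (59 + (-2 + √30))² = (57 + √30)²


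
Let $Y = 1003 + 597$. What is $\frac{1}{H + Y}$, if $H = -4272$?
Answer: $- \frac{1}{2672} \approx -0.00037425$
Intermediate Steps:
$Y = 1600$
$\frac{1}{H + Y} = \frac{1}{-4272 + 1600} = \frac{1}{-2672} = - \frac{1}{2672}$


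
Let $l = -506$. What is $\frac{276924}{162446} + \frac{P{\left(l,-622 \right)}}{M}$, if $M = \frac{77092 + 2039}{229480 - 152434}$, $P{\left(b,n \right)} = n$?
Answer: $- \frac{1293820559318}{2142419071} \approx -603.91$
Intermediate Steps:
$M = \frac{26377}{25682}$ ($M = \frac{79131}{77046} = 79131 \cdot \frac{1}{77046} = \frac{26377}{25682} \approx 1.0271$)
$\frac{276924}{162446} + \frac{P{\left(l,-622 \right)}}{M} = \frac{276924}{162446} - \frac{622}{\frac{26377}{25682}} = 276924 \cdot \frac{1}{162446} - \frac{15974204}{26377} = \frac{138462}{81223} - \frac{15974204}{26377} = - \frac{1293820559318}{2142419071}$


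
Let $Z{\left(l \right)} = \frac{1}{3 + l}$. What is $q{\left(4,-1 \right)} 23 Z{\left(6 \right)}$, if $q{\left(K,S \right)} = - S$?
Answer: $\frac{23}{9} \approx 2.5556$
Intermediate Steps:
$q{\left(4,-1 \right)} 23 Z{\left(6 \right)} = \frac{\left(-1\right) \left(-1\right) 23}{3 + 6} = \frac{1 \cdot 23}{9} = 23 \cdot \frac{1}{9} = \frac{23}{9}$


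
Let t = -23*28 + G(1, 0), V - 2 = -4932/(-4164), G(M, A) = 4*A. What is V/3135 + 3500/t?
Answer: -27191042/5004087 ≈ -5.4338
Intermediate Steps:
V = 1105/347 (V = 2 - 4932/(-4164) = 2 - 4932*(-1/4164) = 2 + 411/347 = 1105/347 ≈ 3.1844)
t = -644 (t = -23*28 + 4*0 = -644 + 0 = -644)
V/3135 + 3500/t = (1105/347)/3135 + 3500/(-644) = (1105/347)*(1/3135) + 3500*(-1/644) = 221/217569 - 125/23 = -27191042/5004087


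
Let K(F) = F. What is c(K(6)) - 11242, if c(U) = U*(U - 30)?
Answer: -11386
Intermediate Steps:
c(U) = U*(-30 + U)
c(K(6)) - 11242 = 6*(-30 + 6) - 11242 = 6*(-24) - 11242 = -144 - 11242 = -11386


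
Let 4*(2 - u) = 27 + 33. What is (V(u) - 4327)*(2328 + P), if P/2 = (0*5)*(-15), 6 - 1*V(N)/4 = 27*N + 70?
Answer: -7400712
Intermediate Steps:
u = -13 (u = 2 - (27 + 33)/4 = 2 - 1/4*60 = 2 - 15 = -13)
V(N) = -256 - 108*N (V(N) = 24 - 4*(27*N + 70) = 24 - 4*(70 + 27*N) = 24 + (-280 - 108*N) = -256 - 108*N)
P = 0 (P = 2*((0*5)*(-15)) = 2*(0*(-15)) = 2*0 = 0)
(V(u) - 4327)*(2328 + P) = ((-256 - 108*(-13)) - 4327)*(2328 + 0) = ((-256 + 1404) - 4327)*2328 = (1148 - 4327)*2328 = -3179*2328 = -7400712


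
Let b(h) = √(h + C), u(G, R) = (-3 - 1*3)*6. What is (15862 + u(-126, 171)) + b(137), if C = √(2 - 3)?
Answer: 15826 + √(137 + I) ≈ 15838.0 + 0.042718*I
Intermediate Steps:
C = I (C = √(-1) = I ≈ 1.0*I)
u(G, R) = -36 (u(G, R) = (-3 - 3)*6 = -6*6 = -36)
b(h) = √(I + h) (b(h) = √(h + I) = √(I + h))
(15862 + u(-126, 171)) + b(137) = (15862 - 36) + √(I + 137) = 15826 + √(137 + I)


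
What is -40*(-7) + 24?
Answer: 304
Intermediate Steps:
-40*(-7) + 24 = 280 + 24 = 304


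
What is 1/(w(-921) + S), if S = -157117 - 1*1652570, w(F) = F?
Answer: -1/1810608 ≈ -5.5230e-7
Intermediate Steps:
S = -1809687 (S = -157117 - 1652570 = -1809687)
1/(w(-921) + S) = 1/(-921 - 1809687) = 1/(-1810608) = -1/1810608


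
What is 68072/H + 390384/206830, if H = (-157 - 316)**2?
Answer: 1179297136/538068245 ≈ 2.1917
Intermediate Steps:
H = 223729 (H = (-473)**2 = 223729)
68072/H + 390384/206830 = 68072/223729 + 390384/206830 = 68072*(1/223729) + 390384*(1/206830) = 68072/223729 + 195192/103415 = 1179297136/538068245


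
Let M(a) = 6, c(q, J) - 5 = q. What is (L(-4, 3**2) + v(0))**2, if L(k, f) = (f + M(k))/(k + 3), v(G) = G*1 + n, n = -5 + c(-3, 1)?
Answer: 324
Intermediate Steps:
c(q, J) = 5 + q
n = -3 (n = -5 + (5 - 3) = -5 + 2 = -3)
v(G) = -3 + G (v(G) = G*1 - 3 = G - 3 = -3 + G)
L(k, f) = (6 + f)/(3 + k) (L(k, f) = (f + 6)/(k + 3) = (6 + f)/(3 + k))
(L(-4, 3**2) + v(0))**2 = ((6 + 3**2)/(3 - 4) + (-3 + 0))**2 = ((6 + 9)/(-1) - 3)**2 = (-1*15 - 3)**2 = (-15 - 3)**2 = (-18)**2 = 324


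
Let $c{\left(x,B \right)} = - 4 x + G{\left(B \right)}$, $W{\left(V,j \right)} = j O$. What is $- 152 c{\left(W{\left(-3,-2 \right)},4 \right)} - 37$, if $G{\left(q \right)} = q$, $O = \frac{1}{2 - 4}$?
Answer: $-37$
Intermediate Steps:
$O = - \frac{1}{2}$ ($O = \frac{1}{-2} = - \frac{1}{2} \approx -0.5$)
$W{\left(V,j \right)} = - \frac{j}{2}$ ($W{\left(V,j \right)} = j \left(- \frac{1}{2}\right) = - \frac{j}{2}$)
$c{\left(x,B \right)} = B - 4 x$ ($c{\left(x,B \right)} = - 4 x + B = B - 4 x$)
$- 152 c{\left(W{\left(-3,-2 \right)},4 \right)} - 37 = - 152 \left(4 - 4 \left(\left(- \frac{1}{2}\right) \left(-2\right)\right)\right) - 37 = - 152 \left(4 - 4\right) - 37 = \left(-152\right) 0 - 37 = 0 - 37 = -37$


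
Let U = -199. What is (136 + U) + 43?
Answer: -20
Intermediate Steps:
(136 + U) + 43 = (136 - 199) + 43 = -63 + 43 = -20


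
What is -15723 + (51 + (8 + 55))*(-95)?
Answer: -26553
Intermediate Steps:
-15723 + (51 + (8 + 55))*(-95) = -15723 + (51 + 63)*(-95) = -15723 + 114*(-95) = -15723 - 10830 = -26553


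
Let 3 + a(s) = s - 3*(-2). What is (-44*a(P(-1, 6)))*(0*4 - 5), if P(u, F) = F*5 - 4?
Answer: 6380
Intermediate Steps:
P(u, F) = -4 + 5*F (P(u, F) = 5*F - 4 = -4 + 5*F)
a(s) = 3 + s (a(s) = -3 + (s - 3*(-2)) = -3 + (s + 6) = -3 + (6 + s) = 3 + s)
(-44*a(P(-1, 6)))*(0*4 - 5) = (-44*(3 + (-4 + 5*6)))*(0*4 - 5) = (-44*(3 + (-4 + 30)))*(0 - 5) = -44*(3 + 26)*(-5) = -44*29*(-5) = -1276*(-5) = 6380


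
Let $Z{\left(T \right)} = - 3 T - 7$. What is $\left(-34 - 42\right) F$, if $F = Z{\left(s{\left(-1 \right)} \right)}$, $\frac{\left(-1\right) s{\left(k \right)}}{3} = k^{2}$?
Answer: $-152$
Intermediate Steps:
$s{\left(k \right)} = - 3 k^{2}$
$Z{\left(T \right)} = -7 - 3 T$
$F = 2$ ($F = -7 - 3 \left(- 3 \left(-1\right)^{2}\right) = -7 - 3 \left(\left(-3\right) 1\right) = -7 - -9 = -7 + 9 = 2$)
$\left(-34 - 42\right) F = \left(-34 - 42\right) 2 = \left(-76\right) 2 = -152$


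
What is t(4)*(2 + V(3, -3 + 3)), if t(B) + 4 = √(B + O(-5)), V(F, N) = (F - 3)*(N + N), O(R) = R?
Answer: -8 + 2*I ≈ -8.0 + 2.0*I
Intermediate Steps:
V(F, N) = 2*N*(-3 + F) (V(F, N) = (-3 + F)*(2*N) = 2*N*(-3 + F))
t(B) = -4 + √(-5 + B) (t(B) = -4 + √(B - 5) = -4 + √(-5 + B))
t(4)*(2 + V(3, -3 + 3)) = (-4 + √(-5 + 4))*(2 + 2*(-3 + 3)*(-3 + 3)) = (-4 + √(-1))*(2 + 2*0*0) = (-4 + I)*(2 + 0) = (-4 + I)*2 = -8 + 2*I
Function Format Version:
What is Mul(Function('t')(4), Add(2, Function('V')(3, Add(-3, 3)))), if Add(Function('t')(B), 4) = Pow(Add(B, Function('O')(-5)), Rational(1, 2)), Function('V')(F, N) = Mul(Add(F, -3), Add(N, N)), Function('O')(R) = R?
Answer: Add(-8, Mul(2, I)) ≈ Add(-8.0000, Mul(2.0000, I))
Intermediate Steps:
Function('V')(F, N) = Mul(2, N, Add(-3, F)) (Function('V')(F, N) = Mul(Add(-3, F), Mul(2, N)) = Mul(2, N, Add(-3, F)))
Function('t')(B) = Add(-4, Pow(Add(-5, B), Rational(1, 2))) (Function('t')(B) = Add(-4, Pow(Add(B, -5), Rational(1, 2))) = Add(-4, Pow(Add(-5, B), Rational(1, 2))))
Mul(Function('t')(4), Add(2, Function('V')(3, Add(-3, 3)))) = Mul(Add(-4, Pow(Add(-5, 4), Rational(1, 2))), Add(2, Mul(2, Add(-3, 3), Add(-3, 3)))) = Mul(Add(-4, Pow(-1, Rational(1, 2))), Add(2, Mul(2, 0, 0))) = Mul(Add(-4, I), Add(2, 0)) = Mul(Add(-4, I), 2) = Add(-8, Mul(2, I))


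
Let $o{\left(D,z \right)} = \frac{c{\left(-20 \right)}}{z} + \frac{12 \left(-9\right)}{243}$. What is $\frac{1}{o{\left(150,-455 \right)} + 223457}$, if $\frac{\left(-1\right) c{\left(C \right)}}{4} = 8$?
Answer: $\frac{4095}{915054883} \approx 4.4751 \cdot 10^{-6}$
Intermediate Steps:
$c{\left(C \right)} = -32$ ($c{\left(C \right)} = \left(-4\right) 8 = -32$)
$o{\left(D,z \right)} = - \frac{4}{9} - \frac{32}{z}$ ($o{\left(D,z \right)} = - \frac{32}{z} + \frac{12 \left(-9\right)}{243} = - \frac{32}{z} - \frac{4}{9} = - \frac{4}{9} - \frac{32}{z}$)
$\frac{1}{o{\left(150,-455 \right)} + 223457} = \frac{1}{\left(- \frac{4}{9} - \frac{32}{-455}\right) + 223457} = \frac{1}{\left(- \frac{4}{9} - - \frac{32}{455}\right) + 223457} = \frac{1}{\left(- \frac{4}{9} + \frac{32}{455}\right) + 223457} = \frac{1}{- \frac{1532}{4095} + 223457} = \frac{1}{\frac{915054883}{4095}} = \frac{4095}{915054883}$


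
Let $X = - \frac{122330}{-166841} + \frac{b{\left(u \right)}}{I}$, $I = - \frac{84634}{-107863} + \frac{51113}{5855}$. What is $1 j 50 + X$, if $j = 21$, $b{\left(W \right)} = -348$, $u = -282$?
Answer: $\frac{1016695814829215000}{1002503120722349} \approx 1014.2$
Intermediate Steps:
$I = \frac{6008733589}{631537865}$ ($I = \left(-84634\right) \left(- \frac{1}{107863}\right) + 51113 \cdot \frac{1}{5855} = \frac{84634}{107863} + \frac{51113}{5855} = \frac{6008733589}{631537865} \approx 9.5145$)
$X = - \frac{35932461929251450}{1002503120722349}$ ($X = - \frac{122330}{-166841} - \frac{348}{\frac{6008733589}{631537865}} = \left(-122330\right) \left(- \frac{1}{166841}\right) - \frac{219775177020}{6008733589} = \frac{122330}{166841} - \frac{219775177020}{6008733589} = - \frac{35932461929251450}{1002503120722349} \approx -35.843$)
$1 j 50 + X = 1 \cdot 21 \cdot 50 - \frac{35932461929251450}{1002503120722349} = 21 \cdot 50 - \frac{35932461929251450}{1002503120722349} = 1050 - \frac{35932461929251450}{1002503120722349} = \frac{1016695814829215000}{1002503120722349}$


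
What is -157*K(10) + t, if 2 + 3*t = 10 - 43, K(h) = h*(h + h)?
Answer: -94235/3 ≈ -31412.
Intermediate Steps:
K(h) = 2*h**2 (K(h) = h*(2*h) = 2*h**2)
t = -35/3 (t = -2/3 + (10 - 43)/3 = -2/3 + (1/3)*(-33) = -2/3 - 11 = -35/3 ≈ -11.667)
-157*K(10) + t = -314*10**2 - 35/3 = -314*100 - 35/3 = -157*200 - 35/3 = -31400 - 35/3 = -94235/3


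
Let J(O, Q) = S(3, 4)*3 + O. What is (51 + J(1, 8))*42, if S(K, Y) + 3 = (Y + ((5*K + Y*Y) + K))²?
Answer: 183750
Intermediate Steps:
S(K, Y) = -3 + (Y + Y² + 6*K)² (S(K, Y) = -3 + (Y + ((5*K + Y*Y) + K))² = -3 + (Y + ((5*K + Y²) + K))² = -3 + (Y + ((Y² + 5*K) + K))² = -3 + (Y + (Y² + 6*K))² = -3 + (Y + Y² + 6*K)²)
J(O, Q) = 4323 + O (J(O, Q) = (-3 + (4 + 4² + 6*3)²)*3 + O = (-3 + (4 + 16 + 18)²)*3 + O = (-3 + 38²)*3 + O = (-3 + 1444)*3 + O = 1441*3 + O = 4323 + O)
(51 + J(1, 8))*42 = (51 + (4323 + 1))*42 = (51 + 4324)*42 = 4375*42 = 183750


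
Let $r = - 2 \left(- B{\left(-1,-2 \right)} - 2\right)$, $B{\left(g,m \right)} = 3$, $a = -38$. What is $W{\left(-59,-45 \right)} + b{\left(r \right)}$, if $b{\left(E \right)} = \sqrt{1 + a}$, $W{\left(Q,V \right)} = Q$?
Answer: $-59 + i \sqrt{37} \approx -59.0 + 6.0828 i$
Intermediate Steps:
$r = 10$ ($r = - 2 \left(\left(-1\right) 3 - 2\right) = - 2 \left(-3 - 2\right) = \left(-2\right) \left(-5\right) = 10$)
$b{\left(E \right)} = i \sqrt{37}$ ($b{\left(E \right)} = \sqrt{1 - 38} = \sqrt{-37} = i \sqrt{37}$)
$W{\left(-59,-45 \right)} + b{\left(r \right)} = -59 + i \sqrt{37}$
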